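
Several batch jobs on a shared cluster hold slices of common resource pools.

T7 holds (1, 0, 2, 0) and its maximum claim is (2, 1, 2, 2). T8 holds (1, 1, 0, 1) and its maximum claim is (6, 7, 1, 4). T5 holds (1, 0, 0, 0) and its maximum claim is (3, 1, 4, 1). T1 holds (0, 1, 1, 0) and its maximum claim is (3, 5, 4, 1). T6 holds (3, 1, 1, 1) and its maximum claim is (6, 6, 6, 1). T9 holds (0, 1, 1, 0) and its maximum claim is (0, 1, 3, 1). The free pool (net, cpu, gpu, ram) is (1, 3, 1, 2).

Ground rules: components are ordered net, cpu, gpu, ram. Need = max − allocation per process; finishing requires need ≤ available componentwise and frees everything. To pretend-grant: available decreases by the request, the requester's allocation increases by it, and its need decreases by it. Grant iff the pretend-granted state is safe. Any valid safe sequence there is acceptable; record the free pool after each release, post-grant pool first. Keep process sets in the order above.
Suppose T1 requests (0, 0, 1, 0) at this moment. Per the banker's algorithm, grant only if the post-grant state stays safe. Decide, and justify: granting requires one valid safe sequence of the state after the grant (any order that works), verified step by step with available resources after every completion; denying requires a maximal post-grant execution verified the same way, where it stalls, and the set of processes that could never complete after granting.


DENY: after the grant no complete ordering would exist.
Key observation: after T7, T9 the pool peaks at (2, 4, 3, 2), and each blocked process is short somewhere: T8 on net, cpu, ram; T5 on gpu; T1 on net; T6 on net, cpu, gpu.
On the post-grant state, T7, T9 is a maximal run — nothing extends it. Check, step by step:
  pool = (1, 3, 0, 2)
  run T7 (needs (1, 1, 0, 2), free (1, 3, 0, 2)); after release of (1, 0, 2, 0) the pool is (2, 3, 2, 2)
  run T9 (needs (0, 0, 2, 1), free (2, 3, 2, 2)); after release of (0, 1, 1, 0) the pool is (2, 4, 3, 2)
  T8 cannot run: need (5, 6, 1, 3) vs free (2, 4, 3, 2) (insufficient net, cpu and ram)
  T5 cannot run: need (2, 1, 4, 1) vs free (2, 4, 3, 2) (insufficient gpu)
  T1 cannot run: need (3, 4, 2, 1) vs free (2, 4, 3, 2) (insufficient net)
  T6 cannot run: need (3, 5, 5, 0) vs free (2, 4, 3, 2) (insufficient net, cpu and gpu)
Post-grant, the permanently blocked set is T8, T5, T1 and T6.


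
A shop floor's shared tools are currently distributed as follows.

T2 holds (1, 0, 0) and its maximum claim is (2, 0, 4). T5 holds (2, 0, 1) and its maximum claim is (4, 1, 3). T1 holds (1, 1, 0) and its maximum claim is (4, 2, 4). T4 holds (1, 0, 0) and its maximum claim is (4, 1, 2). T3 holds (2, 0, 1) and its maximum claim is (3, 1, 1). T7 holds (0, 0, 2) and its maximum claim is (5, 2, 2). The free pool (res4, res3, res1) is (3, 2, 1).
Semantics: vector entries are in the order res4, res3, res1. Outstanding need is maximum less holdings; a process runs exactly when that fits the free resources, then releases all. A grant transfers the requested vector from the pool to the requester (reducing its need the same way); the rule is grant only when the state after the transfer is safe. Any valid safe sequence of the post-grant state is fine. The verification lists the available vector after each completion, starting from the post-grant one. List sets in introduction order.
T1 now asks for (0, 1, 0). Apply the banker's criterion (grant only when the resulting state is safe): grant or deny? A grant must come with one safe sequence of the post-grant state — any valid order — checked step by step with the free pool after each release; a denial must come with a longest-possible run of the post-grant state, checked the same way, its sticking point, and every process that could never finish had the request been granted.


DENY. Granting would leave the state unsafe.
Key observation: after T3, T5, T4 the pool peaks at (8, 1, 3), and each blocked process is short somewhere: T2 on res1; T1 on res1; T7 on res3.
On the post-grant state, T3, T5, T4 is a maximal run — nothing extends it. Verifying each step:
  pool = (3, 1, 1)
  run T3 (needs (1, 1, 0), free (3, 1, 1)); after release of (2, 0, 1) the pool is (5, 1, 2)
  run T5 (needs (2, 1, 2), free (5, 1, 2)); after release of (2, 0, 1) the pool is (7, 1, 3)
  run T4 (needs (3, 1, 2), free (7, 1, 3)); after release of (1, 0, 0) the pool is (8, 1, 3)
  blocked: T2 wants (1, 0, 4), pool (8, 1, 3) — not enough res1
  blocked: T1 wants (3, 0, 4), pool (8, 1, 3) — not enough res1
  blocked: T7 wants (5, 2, 0), pool (8, 1, 3) — not enough res3
Post-grant, the permanently blocked set is T2, T1 and T7.


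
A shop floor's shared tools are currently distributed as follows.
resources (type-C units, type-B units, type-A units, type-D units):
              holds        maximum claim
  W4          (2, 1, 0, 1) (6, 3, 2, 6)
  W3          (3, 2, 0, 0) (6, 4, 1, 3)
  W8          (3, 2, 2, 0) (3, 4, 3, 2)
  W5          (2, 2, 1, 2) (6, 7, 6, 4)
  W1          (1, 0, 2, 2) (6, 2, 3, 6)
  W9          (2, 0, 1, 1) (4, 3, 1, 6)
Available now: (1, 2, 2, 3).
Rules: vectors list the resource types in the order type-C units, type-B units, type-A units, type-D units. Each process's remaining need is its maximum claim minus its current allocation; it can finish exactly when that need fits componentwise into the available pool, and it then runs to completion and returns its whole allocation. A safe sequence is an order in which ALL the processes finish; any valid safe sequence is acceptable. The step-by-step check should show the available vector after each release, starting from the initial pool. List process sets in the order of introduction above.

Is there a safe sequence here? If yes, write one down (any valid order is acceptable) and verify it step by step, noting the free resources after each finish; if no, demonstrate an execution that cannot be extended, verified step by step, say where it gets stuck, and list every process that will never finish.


The state is UNSAFE.
Key observation: after W8, W3 the pool peaks at (7, 6, 4, 3), and each blocked process is short somewhere: W4 on type-D units; W5 on type-A units; W1 on type-D units; W9 on type-D units.
The run W8, W3 cannot be extended any further. Walking it through:
  pool = (1, 2, 2, 3)
  W8 needs (0, 2, 1, 2) <= (1, 2, 2, 3) -> finishes; pool += (3, 2, 2, 0) = (4, 4, 4, 3)
  W3 needs (3, 2, 1, 3) <= (4, 4, 4, 3) -> finishes; pool += (3, 2, 0, 0) = (7, 6, 4, 3)
  blocked: W4 wants (4, 2, 2, 5), pool (7, 6, 4, 3) — not enough type-D units
  blocked: W5 wants (4, 5, 5, 2), pool (7, 6, 4, 3) — not enough type-A units
  blocked: W1 wants (5, 2, 1, 4), pool (7, 6, 4, 3) — not enough type-D units
  blocked: W9 wants (2, 3, 0, 5), pool (7, 6, 4, 3) — not enough type-D units
Never able to finish: W4, W5, W1 and W9.


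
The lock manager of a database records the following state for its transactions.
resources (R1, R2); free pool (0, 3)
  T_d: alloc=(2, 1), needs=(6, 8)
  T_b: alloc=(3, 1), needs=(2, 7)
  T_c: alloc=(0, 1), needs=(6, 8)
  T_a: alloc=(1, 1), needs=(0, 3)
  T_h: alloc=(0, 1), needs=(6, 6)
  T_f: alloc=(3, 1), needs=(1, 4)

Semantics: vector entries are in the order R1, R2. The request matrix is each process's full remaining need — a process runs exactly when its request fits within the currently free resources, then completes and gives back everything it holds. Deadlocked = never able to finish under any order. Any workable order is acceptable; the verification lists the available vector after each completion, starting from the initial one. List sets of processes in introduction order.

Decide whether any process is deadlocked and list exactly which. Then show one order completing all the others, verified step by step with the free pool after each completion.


Deadlocked set: T_d, T_b, T_c and T_h.
Key observation: once T_a, T_f finish, the pool peaks at (4, 5) — and every remaining process still needs more R2 than that.
The rest can finish in the order T_a, T_f. Check, step by step:
  pool = (0, 3)
  T_a needs (0, 3) <= (0, 3) -> finishes; pool += (1, 1) = (1, 4)
  T_f needs (1, 4) <= (1, 4) -> finishes; pool += (3, 1) = (4, 5)
None of the blocked processes ever fits:
  T_d cannot run: need (6, 8) vs free (4, 5) (insufficient R1 and R2)
  T_b cannot run: need (2, 7) vs free (4, 5) (insufficient R2)
  T_c cannot run: need (6, 8) vs free (4, 5) (insufficient R1 and R2)
  T_h cannot run: need (6, 6) vs free (4, 5) (insufficient R1 and R2)


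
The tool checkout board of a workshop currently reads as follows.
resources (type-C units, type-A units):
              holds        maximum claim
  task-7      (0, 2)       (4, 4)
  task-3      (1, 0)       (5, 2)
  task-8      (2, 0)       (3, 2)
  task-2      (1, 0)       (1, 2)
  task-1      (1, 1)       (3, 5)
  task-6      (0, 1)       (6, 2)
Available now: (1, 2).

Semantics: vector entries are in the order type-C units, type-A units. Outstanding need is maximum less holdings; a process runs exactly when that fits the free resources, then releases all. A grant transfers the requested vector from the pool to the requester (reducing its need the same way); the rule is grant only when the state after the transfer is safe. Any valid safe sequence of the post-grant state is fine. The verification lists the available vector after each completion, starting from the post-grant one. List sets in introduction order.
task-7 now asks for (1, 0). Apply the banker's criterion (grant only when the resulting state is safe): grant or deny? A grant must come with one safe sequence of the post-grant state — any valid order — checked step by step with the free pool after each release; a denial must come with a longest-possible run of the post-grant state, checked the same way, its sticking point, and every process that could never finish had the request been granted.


GRANT: granting preserves safety; a valid post-grant sequence is task-2, task-8, task-7, task-1, task-3, task-6.
Key observation: with (0, 2) left after the transfer, task-2 can run at once — the state stays safe.
Step-by-step check of the post-grant state:
  pool = (0, 2)
  task-2: need (0, 2) fits (0, 2); releases (1, 0), pool now (1, 2)
  task-8: need (1, 2) fits (1, 2); releases (2, 0), pool now (3, 2)
  task-7: need (3, 2) fits (3, 2); releases (1, 2), pool now (4, 4)
  task-1: need (2, 4) fits (4, 4); releases (1, 1), pool now (5, 5)
  task-3: need (4, 2) fits (5, 5); releases (1, 0), pool now (6, 5)
  task-6: need (6, 1) fits (6, 5); releases (0, 1), pool now (6, 6)


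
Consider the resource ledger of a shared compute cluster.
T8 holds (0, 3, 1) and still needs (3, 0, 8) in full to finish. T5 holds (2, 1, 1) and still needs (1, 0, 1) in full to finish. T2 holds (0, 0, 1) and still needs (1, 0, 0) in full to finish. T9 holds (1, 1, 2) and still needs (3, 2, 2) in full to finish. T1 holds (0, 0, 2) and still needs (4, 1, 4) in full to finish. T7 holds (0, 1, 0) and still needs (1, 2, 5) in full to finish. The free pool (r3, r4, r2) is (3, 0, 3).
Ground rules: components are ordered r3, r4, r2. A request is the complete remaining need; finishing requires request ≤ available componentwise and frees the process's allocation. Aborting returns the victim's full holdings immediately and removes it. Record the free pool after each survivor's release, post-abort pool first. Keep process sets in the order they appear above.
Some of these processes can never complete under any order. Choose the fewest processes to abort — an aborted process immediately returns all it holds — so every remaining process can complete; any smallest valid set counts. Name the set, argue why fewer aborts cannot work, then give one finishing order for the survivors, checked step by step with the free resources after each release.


Abort T7.
Key observation: T9 could never have finished before the abort; with (0, 1, 0) returned by T7, it fits at step 2.
Why nothing smaller works: aborting no one leaves the state deadlocked as given.
The survivors complete as T5, T9, T1, T8, T2. Walking it through (starting from the post-abort pool):
  pool = (3, 1, 3)
  T5: need (1, 0, 1) fits (3, 1, 3); releases (2, 1, 1), pool now (5, 2, 4)
  T9: need (3, 2, 2) fits (5, 2, 4); releases (1, 1, 2), pool now (6, 3, 6)
  T1: need (4, 1, 4) fits (6, 3, 6); releases (0, 0, 2), pool now (6, 3, 8)
  T8: need (3, 0, 8) fits (6, 3, 8); releases (0, 3, 1), pool now (6, 6, 9)
  T2: need (1, 0, 0) fits (6, 6, 9); releases (0, 0, 1), pool now (6, 6, 10)


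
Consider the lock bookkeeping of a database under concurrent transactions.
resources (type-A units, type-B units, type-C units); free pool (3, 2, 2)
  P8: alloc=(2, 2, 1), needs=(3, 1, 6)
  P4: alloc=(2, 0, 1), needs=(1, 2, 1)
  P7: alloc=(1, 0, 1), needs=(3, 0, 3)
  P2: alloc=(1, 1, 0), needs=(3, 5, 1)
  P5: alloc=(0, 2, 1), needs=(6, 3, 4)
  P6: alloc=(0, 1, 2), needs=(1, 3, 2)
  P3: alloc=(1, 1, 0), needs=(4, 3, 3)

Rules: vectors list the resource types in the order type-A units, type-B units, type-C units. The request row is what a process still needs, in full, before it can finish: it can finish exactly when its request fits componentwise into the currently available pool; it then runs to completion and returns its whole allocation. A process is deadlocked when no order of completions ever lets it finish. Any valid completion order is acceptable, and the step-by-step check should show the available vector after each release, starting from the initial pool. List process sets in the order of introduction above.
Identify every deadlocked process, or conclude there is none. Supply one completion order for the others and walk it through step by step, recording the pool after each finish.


The deadlocked set is P8, P2, P5, P6 and P3.
Key observation: after P4, P7 the pool peaks at (6, 2, 4), and each blocked process is short somewhere: P8 on type-C units; P2 on type-B units; P5 on type-B units; P6 on type-B units; P3 on type-B units.
The rest can finish in the order P4, P7. Verifying each step:
  pool = (3, 2, 2)
  run P4 (needs (1, 2, 1), free (3, 2, 2)); after release of (2, 0, 1) the pool is (5, 2, 3)
  run P7 (needs (3, 0, 3), free (5, 2, 3)); after release of (1, 0, 1) the pool is (6, 2, 4)
The blocked processes can never fit:
  blocked: P8 wants (3, 1, 6), pool (6, 2, 4) — not enough type-C units
  blocked: P2 wants (3, 5, 1), pool (6, 2, 4) — not enough type-B units
  blocked: P5 wants (6, 3, 4), pool (6, 2, 4) — not enough type-B units
  blocked: P6 wants (1, 3, 2), pool (6, 2, 4) — not enough type-B units
  blocked: P3 wants (4, 3, 3), pool (6, 2, 4) — not enough type-B units


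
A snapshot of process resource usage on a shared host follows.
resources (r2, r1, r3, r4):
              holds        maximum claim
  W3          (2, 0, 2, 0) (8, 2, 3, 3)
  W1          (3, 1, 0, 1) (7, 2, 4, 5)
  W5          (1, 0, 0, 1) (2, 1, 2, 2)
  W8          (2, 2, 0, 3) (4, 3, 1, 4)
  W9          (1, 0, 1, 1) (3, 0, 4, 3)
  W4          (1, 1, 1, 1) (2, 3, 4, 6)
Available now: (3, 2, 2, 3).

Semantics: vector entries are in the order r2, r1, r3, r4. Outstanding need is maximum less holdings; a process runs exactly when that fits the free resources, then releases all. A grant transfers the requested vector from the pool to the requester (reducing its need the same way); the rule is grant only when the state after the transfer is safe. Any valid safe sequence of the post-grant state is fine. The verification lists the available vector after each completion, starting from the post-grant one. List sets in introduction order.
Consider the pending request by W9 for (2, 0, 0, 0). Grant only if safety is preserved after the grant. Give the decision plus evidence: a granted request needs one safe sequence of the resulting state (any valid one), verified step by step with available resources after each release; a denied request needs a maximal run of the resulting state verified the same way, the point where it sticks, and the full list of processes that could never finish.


DENY — the pretend-granted state is unsafe.
Key observation: after W5, W8 the pool peaks at (4, 4, 2, 7), and each blocked process is short somewhere: W3 on r2; W1 on r3; W9 on r3; W4 on r3.
After a pretend grant, a maximal execution: W5, W8 — then nothing else fits. Verifying each step:
  pool = (1, 2, 2, 3)
  run W5 (needs (1, 1, 2, 1), free (1, 2, 2, 3)); after release of (1, 0, 0, 1) the pool is (2, 2, 2, 4)
  run W8 (needs (2, 1, 1, 1), free (2, 2, 2, 4)); after release of (2, 2, 0, 3) the pool is (4, 4, 2, 7)
  W3 cannot run: need (6, 2, 1, 3) vs free (4, 4, 2, 7) (insufficient r2)
  W1 cannot run: need (4, 1, 4, 4) vs free (4, 4, 2, 7) (insufficient r3)
  W9 cannot run: need (0, 0, 3, 2) vs free (4, 4, 2, 7) (insufficient r3)
  W4 cannot run: need (1, 2, 3, 5) vs free (4, 4, 2, 7) (insufficient r3)
Post-grant, the permanently blocked set is W3, W1, W9 and W4.


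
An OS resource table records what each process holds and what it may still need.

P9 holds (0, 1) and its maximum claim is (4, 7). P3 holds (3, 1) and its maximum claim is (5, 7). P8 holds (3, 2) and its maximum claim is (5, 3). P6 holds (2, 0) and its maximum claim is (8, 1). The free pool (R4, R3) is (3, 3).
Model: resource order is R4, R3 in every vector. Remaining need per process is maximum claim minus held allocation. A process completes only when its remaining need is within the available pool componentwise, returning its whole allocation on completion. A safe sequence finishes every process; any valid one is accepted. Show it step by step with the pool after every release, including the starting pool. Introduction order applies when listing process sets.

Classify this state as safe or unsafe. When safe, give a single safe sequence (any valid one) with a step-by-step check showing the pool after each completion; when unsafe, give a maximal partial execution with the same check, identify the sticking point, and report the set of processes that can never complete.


UNSAFE.
Key observation: after P8, P6 complete, (8, 5) is the best the pool ever gets, yet each leftover process wants more R3.
Going as far as possible: P8, P6; after that, nothing fits. Verifying each step:
  pool = (3, 3)
  P8: need (2, 1) fits (3, 3); releases (3, 2), pool now (6, 5)
  P6: need (6, 1) fits (6, 5); releases (2, 0), pool now (8, 5)
  P9 cannot run: need (4, 6) vs free (8, 5) (insufficient R3)
  P3 cannot run: need (2, 6) vs free (8, 5) (insufficient R3)
Never able to finish: P9 and P3.


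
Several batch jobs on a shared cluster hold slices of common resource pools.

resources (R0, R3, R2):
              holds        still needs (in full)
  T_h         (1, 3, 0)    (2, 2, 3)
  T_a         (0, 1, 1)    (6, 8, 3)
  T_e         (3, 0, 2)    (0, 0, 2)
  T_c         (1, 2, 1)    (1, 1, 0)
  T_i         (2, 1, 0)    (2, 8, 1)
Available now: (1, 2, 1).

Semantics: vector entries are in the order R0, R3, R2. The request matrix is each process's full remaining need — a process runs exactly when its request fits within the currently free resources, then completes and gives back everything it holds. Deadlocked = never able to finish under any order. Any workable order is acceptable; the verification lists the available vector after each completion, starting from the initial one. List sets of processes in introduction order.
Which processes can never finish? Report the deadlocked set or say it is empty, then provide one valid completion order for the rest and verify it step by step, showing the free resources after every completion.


Deadlocked: T_a and T_i.
Key observation: after T_c, T_e, T_h complete, (6, 7, 4) is the best the pool ever gets, yet each leftover process wants more R3.
A valid finishing order for the others: T_c, T_e, T_h. Walking it through:
  pool = (1, 2, 1)
  T_c needs (1, 1, 0) <= (1, 2, 1) -> finishes; pool += (1, 2, 1) = (2, 4, 2)
  T_e needs (0, 0, 2) <= (2, 4, 2) -> finishes; pool += (3, 0, 2) = (5, 4, 4)
  T_h needs (2, 2, 3) <= (5, 4, 4) -> finishes; pool += (1, 3, 0) = (6, 7, 4)
None of the blocked processes ever fits:
  blocked: T_a wants (6, 8, 3), pool (6, 7, 4) — not enough R3
  blocked: T_i wants (2, 8, 1), pool (6, 7, 4) — not enough R3


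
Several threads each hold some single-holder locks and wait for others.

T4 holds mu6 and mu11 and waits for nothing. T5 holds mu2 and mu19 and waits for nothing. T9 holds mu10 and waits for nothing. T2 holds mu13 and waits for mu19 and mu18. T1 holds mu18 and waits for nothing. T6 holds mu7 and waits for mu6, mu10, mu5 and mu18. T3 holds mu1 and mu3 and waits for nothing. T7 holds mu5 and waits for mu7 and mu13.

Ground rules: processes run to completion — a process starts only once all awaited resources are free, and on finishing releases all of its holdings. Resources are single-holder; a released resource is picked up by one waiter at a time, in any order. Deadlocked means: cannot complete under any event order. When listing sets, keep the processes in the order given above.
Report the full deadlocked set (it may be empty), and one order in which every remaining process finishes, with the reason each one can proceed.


Deadlocked: T6 and T7.
Key observation: the wait chain closes on itself along T6 -> T7 -> T6; no other process is dragged down with it.
One completion order for the rest: T5, T9, T1, T4, T3, T2.
Check, step by step:
  T5 waits on nothing -> runs at once and releases mu2 and mu19
  T9 waits on nothing -> runs at once and releases mu10
  T1 waits on nothing -> runs at once and releases mu18
  T4 waits on nothing -> runs at once and releases mu6 and mu11
  T3 waits on nothing -> runs at once and releases mu1 and mu3
  T2: everything it awaited (mu19 and mu18) is free; runs, freeing mu13


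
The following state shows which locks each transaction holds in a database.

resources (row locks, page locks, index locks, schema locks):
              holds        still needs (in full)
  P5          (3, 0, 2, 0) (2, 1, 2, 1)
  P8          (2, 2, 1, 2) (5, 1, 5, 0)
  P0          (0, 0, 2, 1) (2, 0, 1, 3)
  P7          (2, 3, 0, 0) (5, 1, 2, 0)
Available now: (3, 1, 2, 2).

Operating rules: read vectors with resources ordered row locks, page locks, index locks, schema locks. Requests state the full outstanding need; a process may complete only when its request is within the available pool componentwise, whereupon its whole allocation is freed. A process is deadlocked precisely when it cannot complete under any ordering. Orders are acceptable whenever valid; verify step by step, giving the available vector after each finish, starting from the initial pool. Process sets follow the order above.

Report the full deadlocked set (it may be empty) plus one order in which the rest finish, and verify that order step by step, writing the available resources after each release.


Deadlocked set: P8 and P0.
Key observation: after P5, P7 the pool peaks at (8, 4, 4, 2), and each blocked process is short somewhere: P8 on index locks; P0 on schema locks.
One completion order for the rest: P5, P7. Verifying each step:
  pool = (3, 1, 2, 2)
  run P5 (needs (2, 1, 2, 1), free (3, 1, 2, 2)); after release of (3, 0, 2, 0) the pool is (6, 1, 4, 2)
  run P7 (needs (5, 1, 2, 0), free (6, 1, 4, 2)); after release of (2, 3, 0, 0) the pool is (8, 4, 4, 2)
None of the blocked processes ever fits:
  P8 still needs (5, 1, 5, 0) but only (8, 4, 4, 2) is free — short on index locks
  P0 still needs (2, 0, 1, 3) but only (8, 4, 4, 2) is free — short on schema locks


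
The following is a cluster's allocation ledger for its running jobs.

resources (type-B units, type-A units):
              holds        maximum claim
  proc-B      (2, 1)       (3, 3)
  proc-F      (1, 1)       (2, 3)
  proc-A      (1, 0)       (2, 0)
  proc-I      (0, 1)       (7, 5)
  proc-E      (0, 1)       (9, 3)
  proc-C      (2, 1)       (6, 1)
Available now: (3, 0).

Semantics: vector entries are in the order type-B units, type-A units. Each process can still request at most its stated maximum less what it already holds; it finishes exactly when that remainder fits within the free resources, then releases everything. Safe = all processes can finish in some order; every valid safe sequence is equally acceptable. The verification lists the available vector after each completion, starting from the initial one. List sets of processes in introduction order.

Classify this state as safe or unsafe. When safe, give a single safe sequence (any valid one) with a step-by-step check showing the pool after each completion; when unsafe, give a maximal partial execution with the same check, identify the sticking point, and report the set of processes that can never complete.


UNSAFE.
Key observation: type-A units is the bottleneck — with proc-A, proc-C done the pool holds (6, 1), short of every remaining need.
The run proc-A, proc-C cannot be extended any further. Verifying each step:
  pool = (3, 0)
  proc-A needs (1, 0) <= (3, 0) -> finishes; pool += (1, 0) = (4, 0)
  proc-C needs (4, 0) <= (4, 0) -> finishes; pool += (2, 1) = (6, 1)
  blocked: proc-B wants (1, 2), pool (6, 1) — not enough type-A units
  blocked: proc-F wants (1, 2), pool (6, 1) — not enough type-A units
  blocked: proc-I wants (7, 4), pool (6, 1) — not enough type-B units and type-A units
  blocked: proc-E wants (9, 2), pool (6, 1) — not enough type-B units and type-A units
Never able to finish: proc-B, proc-F, proc-I and proc-E.


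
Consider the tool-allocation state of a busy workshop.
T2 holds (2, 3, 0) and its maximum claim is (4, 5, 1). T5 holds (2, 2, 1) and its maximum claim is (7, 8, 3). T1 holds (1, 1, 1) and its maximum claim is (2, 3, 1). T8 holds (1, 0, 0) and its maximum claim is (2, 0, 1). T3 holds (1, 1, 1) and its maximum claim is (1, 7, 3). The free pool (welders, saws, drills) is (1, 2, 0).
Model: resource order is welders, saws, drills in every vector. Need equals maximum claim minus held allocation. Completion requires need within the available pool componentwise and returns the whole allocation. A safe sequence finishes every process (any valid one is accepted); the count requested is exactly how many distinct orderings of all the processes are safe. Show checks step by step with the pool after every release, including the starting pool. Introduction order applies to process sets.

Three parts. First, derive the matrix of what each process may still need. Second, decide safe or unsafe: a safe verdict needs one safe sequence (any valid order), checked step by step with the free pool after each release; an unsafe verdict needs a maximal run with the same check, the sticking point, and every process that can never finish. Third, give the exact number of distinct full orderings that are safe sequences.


(1) Remaining need (order welders, saws, drills):
  T2: (2, 2, 1)
  T5: (5, 6, 2)
  T1: (1, 2, 0)
  T8: (1, 0, 1)
  T3: (0, 6, 2)
(2) UNSAFE — no complete ordering exists.
Key observation: T1, T2, T8 can finish, but then (5, 6, 1) is all there is, and the blocked group's drills demands exceed it.
A maximal execution: T1, T2, T8 — then nothing else fits. Walking it through:
  pool = (1, 2, 0)
  run T1 (needs (1, 2, 0), free (1, 2, 0)); after release of (1, 1, 1) the pool is (2, 3, 1)
  run T2 (needs (2, 2, 1), free (2, 3, 1)); after release of (2, 3, 0) the pool is (4, 6, 1)
  run T8 (needs (1, 0, 1), free (4, 6, 1)); after release of (1, 0, 0) the pool is (5, 6, 1)
  T5 still needs (5, 6, 2) but only (5, 6, 1) is free — short on drills
  T3 still needs (0, 6, 2) but only (5, 6, 1) is free — short on drills
Never able to finish: T5 and T3.
(3) Exactly 0 of the possible complete orderings are safe sequences.


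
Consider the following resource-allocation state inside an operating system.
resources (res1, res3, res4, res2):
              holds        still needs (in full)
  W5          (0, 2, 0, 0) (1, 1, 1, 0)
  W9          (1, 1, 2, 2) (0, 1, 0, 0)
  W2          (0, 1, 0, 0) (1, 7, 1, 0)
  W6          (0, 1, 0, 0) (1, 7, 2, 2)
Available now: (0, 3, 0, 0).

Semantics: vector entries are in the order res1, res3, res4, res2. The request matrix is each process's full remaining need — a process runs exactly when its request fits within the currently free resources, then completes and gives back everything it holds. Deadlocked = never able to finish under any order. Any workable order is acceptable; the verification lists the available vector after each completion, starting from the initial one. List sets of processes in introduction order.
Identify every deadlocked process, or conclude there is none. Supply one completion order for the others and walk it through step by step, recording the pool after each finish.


The deadlocked set is W2 and W6.
Key observation: after W9, W5 complete, (1, 6, 2, 2) is the best the pool ever gets, yet each leftover process wants more res3.
A valid finishing order for the others: W9, W5. Walking it through:
  pool = (0, 3, 0, 0)
  W9 needs (0, 1, 0, 0) <= (0, 3, 0, 0) -> finishes; pool += (1, 1, 2, 2) = (1, 4, 2, 2)
  W5 needs (1, 1, 1, 0) <= (1, 4, 2, 2) -> finishes; pool += (0, 2, 0, 0) = (1, 6, 2, 2)
The stuck group stays short no matter what:
  blocked: W2 wants (1, 7, 1, 0), pool (1, 6, 2, 2) — not enough res3
  blocked: W6 wants (1, 7, 2, 2), pool (1, 6, 2, 2) — not enough res3


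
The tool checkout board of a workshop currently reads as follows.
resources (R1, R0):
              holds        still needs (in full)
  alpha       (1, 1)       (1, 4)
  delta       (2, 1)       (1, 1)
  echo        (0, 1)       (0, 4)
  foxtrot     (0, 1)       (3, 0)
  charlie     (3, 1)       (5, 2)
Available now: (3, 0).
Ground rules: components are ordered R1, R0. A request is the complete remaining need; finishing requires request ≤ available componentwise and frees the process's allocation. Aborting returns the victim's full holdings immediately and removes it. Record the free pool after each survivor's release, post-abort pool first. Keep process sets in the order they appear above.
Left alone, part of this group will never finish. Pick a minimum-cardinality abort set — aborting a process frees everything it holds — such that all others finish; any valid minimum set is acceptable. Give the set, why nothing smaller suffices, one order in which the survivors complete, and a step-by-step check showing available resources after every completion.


The answer: abort echo.
Key observation: alpha was stuck for good until echo gave back (0, 1); in the order shown it finishes at step 4.
No smaller set exists: with zero aborts the deadlock remains.
The survivors complete as delta, charlie, foxtrot, alpha. Step-by-step check (starting from the post-abort pool):
  pool = (3, 1)
  delta: need (1, 1) fits (3, 1); releases (2, 1), pool now (5, 2)
  charlie: need (5, 2) fits (5, 2); releases (3, 1), pool now (8, 3)
  foxtrot: need (3, 0) fits (8, 3); releases (0, 1), pool now (8, 4)
  alpha: need (1, 4) fits (8, 4); releases (1, 1), pool now (9, 5)


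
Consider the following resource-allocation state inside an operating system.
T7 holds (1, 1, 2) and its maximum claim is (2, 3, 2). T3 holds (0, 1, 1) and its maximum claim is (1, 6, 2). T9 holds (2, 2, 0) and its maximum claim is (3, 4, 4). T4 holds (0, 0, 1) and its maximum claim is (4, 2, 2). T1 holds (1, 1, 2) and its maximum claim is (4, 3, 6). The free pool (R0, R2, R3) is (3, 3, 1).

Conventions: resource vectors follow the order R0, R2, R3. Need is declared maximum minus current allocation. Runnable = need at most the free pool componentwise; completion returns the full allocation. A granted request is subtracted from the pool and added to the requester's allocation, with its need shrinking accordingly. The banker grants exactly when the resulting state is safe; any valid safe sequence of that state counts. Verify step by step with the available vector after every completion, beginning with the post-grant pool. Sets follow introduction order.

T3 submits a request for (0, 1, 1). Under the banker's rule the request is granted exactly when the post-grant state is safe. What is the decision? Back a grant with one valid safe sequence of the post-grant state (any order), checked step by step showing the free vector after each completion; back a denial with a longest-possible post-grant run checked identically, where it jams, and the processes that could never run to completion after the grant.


DENY — the pretend-granted state is unsafe.
Key observation: after T7, T4 the pool peaks at (4, 3, 3), and each blocked process is short somewhere: T3 on R2; T9 on R3; T1 on R3.
After a pretend grant, a maximal execution: T7, T4 — then nothing else fits. Verifying each step:
  pool = (3, 2, 0)
  run T7 (needs (1, 2, 0), free (3, 2, 0)); after release of (1, 1, 2) the pool is (4, 3, 2)
  run T4 (needs (4, 2, 1), free (4, 3, 2)); after release of (0, 0, 1) the pool is (4, 3, 3)
  T3 still needs (1, 4, 0) but only (4, 3, 3) is free — short on R2
  T9 still needs (1, 2, 4) but only (4, 3, 3) is free — short on R3
  T1 still needs (3, 2, 4) but only (4, 3, 3) is free — short on R3
Processes that could never finish after the grant: T3, T9 and T1.


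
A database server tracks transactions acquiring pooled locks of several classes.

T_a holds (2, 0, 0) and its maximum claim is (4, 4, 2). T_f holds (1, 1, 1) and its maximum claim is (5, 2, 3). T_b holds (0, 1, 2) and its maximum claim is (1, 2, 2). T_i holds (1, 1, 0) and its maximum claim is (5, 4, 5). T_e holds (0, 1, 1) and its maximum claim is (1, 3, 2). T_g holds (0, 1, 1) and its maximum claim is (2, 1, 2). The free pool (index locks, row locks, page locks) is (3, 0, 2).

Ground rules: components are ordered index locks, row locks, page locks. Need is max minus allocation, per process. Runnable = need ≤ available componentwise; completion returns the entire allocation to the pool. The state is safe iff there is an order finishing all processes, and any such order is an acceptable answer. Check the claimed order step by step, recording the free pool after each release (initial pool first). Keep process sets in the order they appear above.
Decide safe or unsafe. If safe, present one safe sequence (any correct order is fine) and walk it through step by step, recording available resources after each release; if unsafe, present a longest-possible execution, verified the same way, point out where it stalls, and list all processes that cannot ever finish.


The state is UNSAFE.
Key observation: after T_g, T_b, T_e the pool peaks at (3, 3, 6), and each blocked process is short somewhere: T_a on row locks; T_f on index locks; T_i on index locks.
Going as far as possible: T_g, T_b, T_e; after that, nothing fits. Step-by-step check:
  pool = (3, 0, 2)
  run T_g (needs (2, 0, 1), free (3, 0, 2)); after release of (0, 1, 1) the pool is (3, 1, 3)
  run T_b (needs (1, 1, 0), free (3, 1, 3)); after release of (0, 1, 2) the pool is (3, 2, 5)
  run T_e (needs (1, 2, 1), free (3, 2, 5)); after release of (0, 1, 1) the pool is (3, 3, 6)
  T_a cannot run: need (2, 4, 2) vs free (3, 3, 6) (insufficient row locks)
  T_f cannot run: need (4, 1, 2) vs free (3, 3, 6) (insufficient index locks)
  T_i cannot run: need (4, 3, 5) vs free (3, 3, 6) (insufficient index locks)
Permanently blocked: T_a, T_f and T_i.


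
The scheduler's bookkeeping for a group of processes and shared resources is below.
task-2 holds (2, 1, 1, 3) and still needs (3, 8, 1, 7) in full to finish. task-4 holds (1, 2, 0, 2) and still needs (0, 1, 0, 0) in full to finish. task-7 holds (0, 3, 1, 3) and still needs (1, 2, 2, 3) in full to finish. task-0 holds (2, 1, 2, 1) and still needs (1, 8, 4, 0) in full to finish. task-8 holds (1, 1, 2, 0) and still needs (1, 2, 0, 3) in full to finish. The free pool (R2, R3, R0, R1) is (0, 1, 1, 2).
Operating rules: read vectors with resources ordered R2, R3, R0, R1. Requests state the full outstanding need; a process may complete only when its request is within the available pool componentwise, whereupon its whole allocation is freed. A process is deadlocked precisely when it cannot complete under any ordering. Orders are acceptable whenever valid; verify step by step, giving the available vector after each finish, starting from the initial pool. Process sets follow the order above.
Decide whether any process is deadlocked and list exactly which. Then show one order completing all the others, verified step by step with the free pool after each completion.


Deadlocked: task-2 and task-0.
Key observation: no order helps: past task-4, task-8, task-7, the free pool tops out at (2, 7, 4, 7), below what each blocked process needs in R3.
One completion order for the rest: task-4, task-8, task-7. Verifying each step:
  pool = (0, 1, 1, 2)
  task-4 needs (0, 1, 0, 0) <= (0, 1, 1, 2) -> finishes; pool += (1, 2, 0, 2) = (1, 3, 1, 4)
  task-8 needs (1, 2, 0, 3) <= (1, 3, 1, 4) -> finishes; pool += (1, 1, 2, 0) = (2, 4, 3, 4)
  task-7 needs (1, 2, 2, 3) <= (2, 4, 3, 4) -> finishes; pool += (0, 3, 1, 3) = (2, 7, 4, 7)
None of the blocked processes ever fits:
  task-2 still needs (3, 8, 1, 7) but only (2, 7, 4, 7) is free — short on R2 and R3
  task-0 still needs (1, 8, 4, 0) but only (2, 7, 4, 7) is free — short on R3


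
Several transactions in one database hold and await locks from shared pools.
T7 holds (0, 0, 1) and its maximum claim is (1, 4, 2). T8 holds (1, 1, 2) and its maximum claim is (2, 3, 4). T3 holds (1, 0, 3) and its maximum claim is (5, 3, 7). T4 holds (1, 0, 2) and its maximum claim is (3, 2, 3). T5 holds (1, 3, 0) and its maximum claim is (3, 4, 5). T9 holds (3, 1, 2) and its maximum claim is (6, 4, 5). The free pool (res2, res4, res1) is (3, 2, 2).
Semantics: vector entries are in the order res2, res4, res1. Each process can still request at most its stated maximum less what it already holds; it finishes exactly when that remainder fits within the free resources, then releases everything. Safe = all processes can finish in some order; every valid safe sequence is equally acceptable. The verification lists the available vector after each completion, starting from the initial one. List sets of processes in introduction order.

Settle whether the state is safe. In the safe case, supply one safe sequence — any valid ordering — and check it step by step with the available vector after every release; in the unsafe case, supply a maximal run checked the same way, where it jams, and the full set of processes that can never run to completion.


The state is SAFE; one workable sequence: T8, T3, T9, T7, T5, T4.
Key observation: T8 marks the first exact bind of the order: its need (1, 2, 2) fits the free (3, 2, 2) with zero slack on a requested resource.
Walking it through:
  pool = (3, 2, 2)
  T8 needs (1, 2, 2) <= (3, 2, 2) -> finishes; pool += (1, 1, 2) = (4, 3, 4)
  T3 needs (4, 3, 4) <= (4, 3, 4) -> finishes; pool += (1, 0, 3) = (5, 3, 7)
  T9 needs (3, 3, 3) <= (5, 3, 7) -> finishes; pool += (3, 1, 2) = (8, 4, 9)
  T7 needs (1, 4, 1) <= (8, 4, 9) -> finishes; pool += (0, 0, 1) = (8, 4, 10)
  T5 needs (2, 1, 5) <= (8, 4, 10) -> finishes; pool += (1, 3, 0) = (9, 7, 10)
  T4 needs (2, 2, 1) <= (9, 7, 10) -> finishes; pool += (1, 0, 2) = (10, 7, 12)


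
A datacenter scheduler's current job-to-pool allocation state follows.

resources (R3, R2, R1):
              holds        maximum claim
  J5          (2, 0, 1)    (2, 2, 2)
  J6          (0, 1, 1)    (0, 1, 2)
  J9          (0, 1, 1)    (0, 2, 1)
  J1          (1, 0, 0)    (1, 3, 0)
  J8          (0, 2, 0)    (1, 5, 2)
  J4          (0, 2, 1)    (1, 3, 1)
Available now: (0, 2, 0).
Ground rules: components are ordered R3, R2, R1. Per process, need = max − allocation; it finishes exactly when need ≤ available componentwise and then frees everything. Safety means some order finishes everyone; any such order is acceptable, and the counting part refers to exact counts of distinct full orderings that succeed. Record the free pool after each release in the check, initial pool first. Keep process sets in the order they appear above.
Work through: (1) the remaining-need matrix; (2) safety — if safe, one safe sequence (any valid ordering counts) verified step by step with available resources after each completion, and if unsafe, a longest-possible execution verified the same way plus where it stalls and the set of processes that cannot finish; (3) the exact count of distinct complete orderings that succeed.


(1) Outstanding need per process (order R3, R2, R1):
  J5: (0, 2, 1)
  J6: (0, 0, 1)
  J9: (0, 1, 0)
  J1: (0, 3, 0)
  J8: (1, 3, 2)
  J4: (1, 1, 0)
(2) SAFE, for example via the order J9, J6, J1, J5, J8, J4.
Key observation: J6 marks the first exact bind of the order: its need (0, 0, 1) fits the free (0, 3, 1) with zero slack on a requested resource.
Step-by-step check:
  pool = (0, 2, 0)
  J9: need (0, 1, 0) fits (0, 2, 0); releases (0, 1, 1), pool now (0, 3, 1)
  J6: need (0, 0, 1) fits (0, 3, 1); releases (0, 1, 1), pool now (0, 4, 2)
  J1: need (0, 3, 0) fits (0, 4, 2); releases (1, 0, 0), pool now (1, 4, 2)
  J5: need (0, 2, 1) fits (1, 4, 2); releases (2, 0, 1), pool now (3, 4, 3)
  J8: need (1, 3, 2) fits (3, 4, 3); releases (0, 2, 0), pool now (3, 6, 3)
  J4: need (1, 1, 0) fits (3, 6, 3); releases (0, 2, 1), pool now (3, 8, 4)
(3) The exact count: 54 of the possible complete orderings are safe sequences.
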